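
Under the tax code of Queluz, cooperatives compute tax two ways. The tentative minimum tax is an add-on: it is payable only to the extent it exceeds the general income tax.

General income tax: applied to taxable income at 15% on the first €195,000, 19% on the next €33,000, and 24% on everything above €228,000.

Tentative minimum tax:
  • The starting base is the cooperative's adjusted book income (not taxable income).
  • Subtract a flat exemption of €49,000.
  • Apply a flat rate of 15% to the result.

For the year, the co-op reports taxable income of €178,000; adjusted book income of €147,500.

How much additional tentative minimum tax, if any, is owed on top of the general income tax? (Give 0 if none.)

€0

General income tax:
  €178,000 × 15% = €26,700

Tentative minimum tax:
  Base (adjusted book income): €147,500
  Less exemption €49,000 → base €98,500
  €98,500 × 15% = €14,775

€14,775 ≤ €26,700, so no add-on is due.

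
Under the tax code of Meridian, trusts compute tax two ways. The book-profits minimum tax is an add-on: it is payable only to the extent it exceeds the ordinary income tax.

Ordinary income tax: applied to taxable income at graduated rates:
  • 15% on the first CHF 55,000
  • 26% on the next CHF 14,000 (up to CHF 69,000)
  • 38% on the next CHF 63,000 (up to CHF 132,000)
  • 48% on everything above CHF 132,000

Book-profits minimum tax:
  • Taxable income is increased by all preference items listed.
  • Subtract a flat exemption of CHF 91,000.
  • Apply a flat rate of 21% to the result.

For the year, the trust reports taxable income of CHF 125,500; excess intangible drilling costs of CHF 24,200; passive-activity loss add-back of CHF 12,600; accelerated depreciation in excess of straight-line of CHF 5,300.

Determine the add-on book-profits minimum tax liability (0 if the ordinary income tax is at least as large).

CHF 0

Ordinary income tax:
  CHF 55,000 × 15% = CHF 8,250
  CHF 14,000 × 26% = CHF 3,640
  CHF 56,500 × 38% = CHF 21,470
  → CHF 33,360

Book-profits minimum tax:
  Adjusted income: CHF 125,500 + CHF 24,200 + CHF 12,600 + CHF 5,300 = CHF 167,600
  Less exemption CHF 91,000 → base CHF 76,600
  CHF 76,600 × 21% = CHF 16,086

CHF 16,086 ≤ CHF 33,360, so no add-on is due.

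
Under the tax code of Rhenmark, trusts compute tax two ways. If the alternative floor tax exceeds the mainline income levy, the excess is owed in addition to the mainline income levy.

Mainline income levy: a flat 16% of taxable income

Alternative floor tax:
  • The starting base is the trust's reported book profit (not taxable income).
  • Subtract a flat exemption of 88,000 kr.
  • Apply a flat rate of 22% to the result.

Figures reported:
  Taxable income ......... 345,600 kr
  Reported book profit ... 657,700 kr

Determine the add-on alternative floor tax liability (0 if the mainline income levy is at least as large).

Mainline income levy:
  345,600 kr × 16% = 55,296 kr

Alternative floor tax:
  Base (reported book profit): 657,700 kr
  Less exemption 88,000 kr → base 569,700 kr
  569,700 kr × 22% = 125,334 kr

Excess of alternative floor tax over mainline income levy: 125,334 kr − 55,296 kr = 70,038 kr.

70,038 kr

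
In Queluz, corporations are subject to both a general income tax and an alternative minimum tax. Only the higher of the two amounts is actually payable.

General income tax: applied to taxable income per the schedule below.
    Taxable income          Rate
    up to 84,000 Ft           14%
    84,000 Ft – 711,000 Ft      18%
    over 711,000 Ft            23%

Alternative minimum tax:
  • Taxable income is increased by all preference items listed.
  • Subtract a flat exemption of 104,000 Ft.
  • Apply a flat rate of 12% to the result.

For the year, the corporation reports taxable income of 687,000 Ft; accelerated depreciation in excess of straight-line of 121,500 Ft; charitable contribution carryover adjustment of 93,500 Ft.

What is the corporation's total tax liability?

120,300 Ft

Alternative minimum tax:
  Adjusted income: 687,000 Ft + 121,500 Ft + 93,500 Ft = 902,000 Ft
  Less exemption 104,000 Ft → base 798,000 Ft
  798,000 Ft × 12% = 95,760 Ft

General income tax:
  84,000 Ft × 14% = 11,760 Ft
  603,000 Ft × 18% = 108,540 Ft
  → 120,300 Ft

120,300 Ft > 95,760 Ft, so the general income tax governs.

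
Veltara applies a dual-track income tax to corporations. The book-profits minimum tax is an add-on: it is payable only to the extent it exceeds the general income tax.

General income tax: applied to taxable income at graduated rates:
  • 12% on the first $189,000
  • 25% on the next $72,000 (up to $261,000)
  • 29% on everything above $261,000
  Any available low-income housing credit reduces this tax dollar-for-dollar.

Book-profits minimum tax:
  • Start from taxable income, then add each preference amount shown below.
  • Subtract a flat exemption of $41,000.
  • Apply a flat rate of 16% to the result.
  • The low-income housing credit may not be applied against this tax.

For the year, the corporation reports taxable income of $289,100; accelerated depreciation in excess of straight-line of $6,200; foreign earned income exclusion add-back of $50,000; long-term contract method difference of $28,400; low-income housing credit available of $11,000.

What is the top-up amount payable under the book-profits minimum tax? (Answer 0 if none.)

$15,403

General income tax:
  $189,000 × 12% = $22,680
  $72,000 × 25% = $18,000
  $28,100 × 29% = $8,149
  → $48,829
  Less low-income housing credit $11,000 → $37,829

Book-profits minimum tax:
  Adjusted income: $289,100 + $6,200 + $50,000 + $28,400 = $373,700
  Less exemption $41,000 → base $332,700
  $332,700 × 16% = $53,232

Excess of book-profits minimum tax over general income tax: $53,232 − $37,829 = $15,403.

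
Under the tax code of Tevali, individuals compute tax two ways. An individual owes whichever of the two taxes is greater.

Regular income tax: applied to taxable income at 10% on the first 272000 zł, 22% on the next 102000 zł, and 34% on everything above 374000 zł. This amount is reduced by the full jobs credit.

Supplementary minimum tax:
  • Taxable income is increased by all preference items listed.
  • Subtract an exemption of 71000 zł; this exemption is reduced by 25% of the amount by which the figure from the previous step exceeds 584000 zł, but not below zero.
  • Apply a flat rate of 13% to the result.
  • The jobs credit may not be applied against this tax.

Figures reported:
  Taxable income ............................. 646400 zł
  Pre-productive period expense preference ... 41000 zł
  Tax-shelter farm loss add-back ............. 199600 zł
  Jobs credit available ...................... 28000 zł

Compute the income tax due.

115310 zł

Regular income tax:
  272000 zł × 10% = 27200 zł
  102000 zł × 22% = 22440 zł
  272400 zł × 34% = 92616 zł
  → 142256 zł
  Less jobs credit 28000 zł → 114256 zł

Supplementary minimum tax:
  Adjusted income: 646400 zł + 41000 zł + 199600 zł = 887000 zł
  Exemption: 25% × (887000 zł − 584000 zł) = 75750 zł ≥ 71000 zł, so the exemption is fully phased out
  Base: 887000 zł − 0 zł = 887000 zł
  887000 zł × 13% = 115310 zł

115310 zł > 114256 zł, so the supplementary minimum tax is the binding amount.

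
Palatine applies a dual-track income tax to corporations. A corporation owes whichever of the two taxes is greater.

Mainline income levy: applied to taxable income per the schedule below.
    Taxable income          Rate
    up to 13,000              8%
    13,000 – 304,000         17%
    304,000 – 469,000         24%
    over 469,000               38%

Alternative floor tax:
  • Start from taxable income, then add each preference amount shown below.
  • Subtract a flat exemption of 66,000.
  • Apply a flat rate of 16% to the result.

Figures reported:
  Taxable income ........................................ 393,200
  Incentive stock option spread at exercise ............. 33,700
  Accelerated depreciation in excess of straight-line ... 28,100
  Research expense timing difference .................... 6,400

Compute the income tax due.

71,918

Mainline income levy:
  13,000 × 8% = 1,040
  291,000 × 17% = 49,470
  89,200 × 24% = 21,408
  → 71,918

Alternative floor tax:
  Adjusted income: 393,200 + 33,700 + 28,100 + 6,400 = 461,400
  Less exemption 66,000 → base 395,400
  395,400 × 16% = 63,264

71,918 > 63,264, so the mainline income levy governs.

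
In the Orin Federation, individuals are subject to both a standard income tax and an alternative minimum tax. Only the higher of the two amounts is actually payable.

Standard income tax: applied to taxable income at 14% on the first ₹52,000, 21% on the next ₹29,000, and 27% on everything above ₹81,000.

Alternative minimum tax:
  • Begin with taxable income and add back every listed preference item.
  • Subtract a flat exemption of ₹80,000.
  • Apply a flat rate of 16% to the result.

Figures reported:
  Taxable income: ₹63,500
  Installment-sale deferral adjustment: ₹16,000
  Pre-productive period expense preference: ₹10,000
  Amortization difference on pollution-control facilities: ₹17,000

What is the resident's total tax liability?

₹9,695

Alternative minimum tax:
  Adjusted income: ₹63,500 + ₹16,000 + ₹10,000 + ₹17,000 = ₹106,500
  Less exemption ₹80,000 → base ₹26,500
  ₹26,500 × 16% = ₹4,240

Standard income tax:
  ₹52,000 × 14% = ₹7,280
  ₹11,500 × 21% = ₹2,415
  → ₹9,695

₹9,695 > ₹4,240, so the standard income tax governs.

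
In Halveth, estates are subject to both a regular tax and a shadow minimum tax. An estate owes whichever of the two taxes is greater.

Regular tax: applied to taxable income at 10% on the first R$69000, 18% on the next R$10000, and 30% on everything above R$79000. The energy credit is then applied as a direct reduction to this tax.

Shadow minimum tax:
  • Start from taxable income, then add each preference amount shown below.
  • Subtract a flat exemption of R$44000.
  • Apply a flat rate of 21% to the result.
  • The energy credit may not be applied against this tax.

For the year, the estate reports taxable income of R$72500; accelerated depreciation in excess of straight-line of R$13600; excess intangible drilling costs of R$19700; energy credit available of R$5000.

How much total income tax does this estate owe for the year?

R$12978

Shadow minimum tax:
  Adjusted income: R$72500 + R$13600 + R$19700 = R$105800
  Less exemption R$44000 → base R$61800
  R$61800 × 21% = R$12978

Regular tax:
  R$69000 × 10% = R$6900
  R$3500 × 18% = R$630
  → R$7530
  Less energy credit R$5000 → R$2530

R$12978 > R$2530, so the shadow minimum tax is the binding amount.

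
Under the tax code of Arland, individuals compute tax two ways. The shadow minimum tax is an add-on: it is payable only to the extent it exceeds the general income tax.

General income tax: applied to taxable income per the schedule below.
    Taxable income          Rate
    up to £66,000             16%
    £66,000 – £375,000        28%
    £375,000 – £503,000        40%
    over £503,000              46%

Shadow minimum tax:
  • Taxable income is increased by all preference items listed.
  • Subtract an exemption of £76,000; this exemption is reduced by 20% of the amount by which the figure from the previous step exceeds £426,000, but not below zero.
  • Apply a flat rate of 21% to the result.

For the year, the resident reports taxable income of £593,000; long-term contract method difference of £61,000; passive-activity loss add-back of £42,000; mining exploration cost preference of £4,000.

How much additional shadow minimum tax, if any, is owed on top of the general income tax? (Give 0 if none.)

£0

General income tax:
  £66,000 × 16% = £10,560
  £309,000 × 28% = £86,520
  £128,000 × 40% = £51,200
  £90,000 × 46% = £41,400
  → £189,680

Shadow minimum tax:
  Adjusted income: £593,000 + £61,000 + £42,000 + £4,000 = £700,000
  Exemption: £76,000 − 20% × (£700,000 − £426,000) = £76,000 − £54,800 = £21,200
  Base: £700,000 − £21,200 = £678,800
  £678,800 × 21% = £142,548

£142,548 ≤ £189,680, so no add-on is due.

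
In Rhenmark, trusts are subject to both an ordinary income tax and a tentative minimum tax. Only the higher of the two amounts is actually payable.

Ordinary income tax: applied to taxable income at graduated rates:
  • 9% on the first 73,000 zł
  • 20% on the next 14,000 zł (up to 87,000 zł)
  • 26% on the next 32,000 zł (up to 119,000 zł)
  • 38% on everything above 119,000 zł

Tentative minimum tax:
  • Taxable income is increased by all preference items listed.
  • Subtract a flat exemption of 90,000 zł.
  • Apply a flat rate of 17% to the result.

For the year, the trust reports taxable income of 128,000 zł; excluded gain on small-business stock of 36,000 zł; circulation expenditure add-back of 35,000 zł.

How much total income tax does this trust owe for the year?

21,110 zł

Tentative minimum tax:
  Adjusted income: 128,000 zł + 36,000 zł + 35,000 zł = 199,000 zł
  Less exemption 90,000 zł → base 109,000 zł
  109,000 zł × 17% = 18,530 zł

Ordinary income tax:
  73,000 zł × 9% = 6,570 zł
  14,000 zł × 20% = 2,800 zł
  32,000 zł × 26% = 8,320 zł
  9,000 zł × 38% = 3,420 zł
  → 21,110 zł

21,110 zł > 18,530 zł, so the ordinary income tax governs.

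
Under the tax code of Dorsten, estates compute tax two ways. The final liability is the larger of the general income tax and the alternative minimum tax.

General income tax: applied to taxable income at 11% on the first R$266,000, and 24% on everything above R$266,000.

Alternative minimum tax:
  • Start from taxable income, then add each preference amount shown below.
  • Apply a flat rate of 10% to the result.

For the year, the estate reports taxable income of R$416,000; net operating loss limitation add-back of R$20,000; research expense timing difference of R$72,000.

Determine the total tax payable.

General income tax:
  R$266,000 × 11% = R$29,260
  R$150,000 × 24% = R$36,000
  → R$65,260

Alternative minimum tax:
  Adjusted income: R$416,000 + R$20,000 + R$72,000 = R$508,000
  R$508,000 × 10% = R$50,800

R$65,260 > R$50,800, so the general income tax governs.

R$65,260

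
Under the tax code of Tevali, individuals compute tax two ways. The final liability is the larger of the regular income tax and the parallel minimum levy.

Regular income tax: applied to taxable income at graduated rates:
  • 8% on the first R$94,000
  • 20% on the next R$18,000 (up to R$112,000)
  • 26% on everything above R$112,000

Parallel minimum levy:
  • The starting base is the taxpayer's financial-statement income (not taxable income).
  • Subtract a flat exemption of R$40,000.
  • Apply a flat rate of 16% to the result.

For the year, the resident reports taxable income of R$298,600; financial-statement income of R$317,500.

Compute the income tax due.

Parallel minimum levy:
  Base (financial-statement income): R$317,500
  Less exemption R$40,000 → base R$277,500
  R$277,500 × 16% = R$44,400

Regular income tax:
  R$94,000 × 8% = R$7,520
  R$18,000 × 20% = R$3,600
  R$186,600 × 26% = R$48,516
  → R$59,636

R$59,636 > R$44,400, so the regular income tax governs.

R$59,636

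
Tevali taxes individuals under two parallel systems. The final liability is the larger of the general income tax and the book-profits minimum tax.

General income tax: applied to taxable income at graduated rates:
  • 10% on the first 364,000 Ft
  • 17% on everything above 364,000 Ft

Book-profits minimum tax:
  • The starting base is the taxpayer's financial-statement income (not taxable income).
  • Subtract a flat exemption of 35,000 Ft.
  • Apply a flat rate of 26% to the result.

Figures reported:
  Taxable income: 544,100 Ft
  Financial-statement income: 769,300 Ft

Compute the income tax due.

General income tax:
  364,000 Ft × 10% = 36,400 Ft
  180,100 Ft × 17% = 30,617 Ft
  → 67,017 Ft

Book-profits minimum tax:
  Base (financial-statement income): 769,300 Ft
  Less exemption 35,000 Ft → base 734,300 Ft
  734,300 Ft × 26% = 190,918 Ft

190,918 Ft > 67,017 Ft, so the book-profits minimum tax is the binding amount.

190,918 Ft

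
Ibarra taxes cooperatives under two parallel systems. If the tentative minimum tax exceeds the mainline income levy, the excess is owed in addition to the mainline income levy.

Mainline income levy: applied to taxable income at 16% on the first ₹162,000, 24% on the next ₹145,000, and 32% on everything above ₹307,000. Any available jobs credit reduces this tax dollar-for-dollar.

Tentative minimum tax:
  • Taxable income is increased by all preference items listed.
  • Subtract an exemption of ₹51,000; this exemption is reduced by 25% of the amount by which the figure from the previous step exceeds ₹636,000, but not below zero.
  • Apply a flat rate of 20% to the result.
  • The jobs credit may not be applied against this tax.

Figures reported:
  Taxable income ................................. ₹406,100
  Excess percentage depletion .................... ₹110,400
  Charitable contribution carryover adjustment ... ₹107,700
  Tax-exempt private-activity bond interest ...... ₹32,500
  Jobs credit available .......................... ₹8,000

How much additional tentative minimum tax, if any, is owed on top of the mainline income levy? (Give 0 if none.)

₹37,743

Tentative minimum tax:
  Adjusted income: ₹406,100 + ₹110,400 + ₹107,700 + ₹32,500 = ₹656,700
  Exemption: ₹51,000 − 25% × (₹656,700 − ₹636,000) = ₹51,000 − ₹5,175 = ₹45,825
  Base: ₹656,700 − ₹45,825 = ₹610,875
  ₹610,875 × 20% = ₹122,175

Mainline income levy:
  ₹162,000 × 16% = ₹25,920
  ₹145,000 × 24% = ₹34,800
  ₹99,100 × 32% = ₹31,712
  → ₹92,432
  Less jobs credit ₹8,000 → ₹84,432

Excess of tentative minimum tax over mainline income levy: ₹122,175 − ₹84,432 = ₹37,743.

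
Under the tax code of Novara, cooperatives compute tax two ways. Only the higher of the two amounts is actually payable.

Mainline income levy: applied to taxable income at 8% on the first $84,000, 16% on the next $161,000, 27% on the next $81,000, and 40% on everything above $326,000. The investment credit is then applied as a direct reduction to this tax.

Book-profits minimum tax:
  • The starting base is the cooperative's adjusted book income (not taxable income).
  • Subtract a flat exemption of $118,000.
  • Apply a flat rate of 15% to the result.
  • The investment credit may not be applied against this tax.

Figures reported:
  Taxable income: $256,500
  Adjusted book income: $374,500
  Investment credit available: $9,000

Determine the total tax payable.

Book-profits minimum tax:
  Base (adjusted book income): $374,500
  Less exemption $118,000 → base $256,500
  $256,500 × 15% = $38,475

Mainline income levy:
  $84,000 × 8% = $6,720
  $161,000 × 16% = $25,760
  $11,500 × 27% = $3,105
  → $35,585
  Less investment credit $9,000 → $26,585

$38,475 > $26,585, so the book-profits minimum tax is the binding amount.

$38,475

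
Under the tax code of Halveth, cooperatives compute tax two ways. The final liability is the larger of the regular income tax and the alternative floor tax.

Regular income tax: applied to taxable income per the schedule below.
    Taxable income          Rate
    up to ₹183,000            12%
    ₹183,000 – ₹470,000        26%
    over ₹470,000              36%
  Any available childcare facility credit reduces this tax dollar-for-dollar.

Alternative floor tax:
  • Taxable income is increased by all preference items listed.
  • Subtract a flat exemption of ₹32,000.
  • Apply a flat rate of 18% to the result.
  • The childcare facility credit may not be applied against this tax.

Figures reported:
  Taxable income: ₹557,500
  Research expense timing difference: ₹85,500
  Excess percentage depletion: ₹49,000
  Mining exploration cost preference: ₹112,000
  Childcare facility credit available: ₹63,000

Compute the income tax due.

₹138,960

Regular income tax:
  ₹183,000 × 12% = ₹21,960
  ₹287,000 × 26% = ₹74,620
  ₹87,500 × 36% = ₹31,500
  → ₹128,080
  Less childcare facility credit ₹63,000 → ₹65,080

Alternative floor tax:
  Adjusted income: ₹557,500 + ₹85,500 + ₹49,000 + ₹112,000 = ₹804,000
  Less exemption ₹32,000 → base ₹772,000
  ₹772,000 × 18% = ₹138,960

₹138,960 > ₹65,080, so the alternative floor tax is the binding amount.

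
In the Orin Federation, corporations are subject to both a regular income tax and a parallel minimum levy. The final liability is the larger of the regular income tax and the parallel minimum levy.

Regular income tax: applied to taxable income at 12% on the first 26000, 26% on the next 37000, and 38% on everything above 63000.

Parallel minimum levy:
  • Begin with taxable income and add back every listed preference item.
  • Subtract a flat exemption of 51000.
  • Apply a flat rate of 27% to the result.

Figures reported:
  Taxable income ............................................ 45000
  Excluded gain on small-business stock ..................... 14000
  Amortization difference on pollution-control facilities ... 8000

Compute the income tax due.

8060

Regular income tax:
  26000 × 12% = 3120
  19000 × 26% = 4940
  → 8060

Parallel minimum levy:
  Adjusted income: 45000 + 14000 + 8000 = 67000
  Less exemption 51000 → base 16000
  16000 × 27% = 4320

8060 > 4320, so the regular income tax governs.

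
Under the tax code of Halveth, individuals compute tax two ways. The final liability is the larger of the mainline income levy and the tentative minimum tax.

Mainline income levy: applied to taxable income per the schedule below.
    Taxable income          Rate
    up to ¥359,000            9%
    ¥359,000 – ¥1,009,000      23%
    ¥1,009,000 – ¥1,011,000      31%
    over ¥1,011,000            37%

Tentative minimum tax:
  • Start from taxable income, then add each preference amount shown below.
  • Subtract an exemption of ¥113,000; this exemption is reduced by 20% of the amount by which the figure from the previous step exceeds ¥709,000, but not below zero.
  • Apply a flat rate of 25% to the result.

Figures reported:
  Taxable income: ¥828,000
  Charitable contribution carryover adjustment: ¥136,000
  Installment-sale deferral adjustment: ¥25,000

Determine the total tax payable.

Tentative minimum tax:
  Adjusted income: ¥828,000 + ¥136,000 + ¥25,000 = ¥989,000
  Exemption: ¥113,000 − 20% × (¥989,000 − ¥709,000) = ¥113,000 − ¥56,000 = ¥57,000
  Base: ¥989,000 − ¥57,000 = ¥932,000
  ¥932,000 × 25% = ¥233,000

Mainline income levy:
  ¥359,000 × 9% = ¥32,310
  ¥469,000 × 23% = ¥107,870
  → ¥140,180

¥233,000 > ¥140,180, so the tentative minimum tax is the binding amount.

¥233,000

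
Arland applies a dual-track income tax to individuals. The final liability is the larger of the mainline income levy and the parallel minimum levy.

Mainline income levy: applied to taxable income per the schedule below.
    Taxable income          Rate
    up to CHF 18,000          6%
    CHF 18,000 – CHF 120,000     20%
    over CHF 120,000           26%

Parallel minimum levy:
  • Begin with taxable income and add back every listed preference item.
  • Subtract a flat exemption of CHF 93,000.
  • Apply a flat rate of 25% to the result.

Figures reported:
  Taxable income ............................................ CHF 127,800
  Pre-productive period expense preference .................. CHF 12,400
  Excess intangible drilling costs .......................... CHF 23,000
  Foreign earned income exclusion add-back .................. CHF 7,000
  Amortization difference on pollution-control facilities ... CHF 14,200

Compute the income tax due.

Parallel minimum levy:
  Adjusted income: CHF 127,800 + CHF 12,400 + CHF 23,000 + CHF 7,000 + CHF 14,200 = CHF 184,400
  Less exemption CHF 93,000 → base CHF 91,400
  CHF 91,400 × 25% = CHF 22,850

Mainline income levy:
  CHF 18,000 × 6% = CHF 1,080
  CHF 102,000 × 20% = CHF 20,400
  CHF 7,800 × 26% = CHF 2,028
  → CHF 23,508

CHF 23,508 > CHF 22,850, so the mainline income levy governs.

CHF 23,508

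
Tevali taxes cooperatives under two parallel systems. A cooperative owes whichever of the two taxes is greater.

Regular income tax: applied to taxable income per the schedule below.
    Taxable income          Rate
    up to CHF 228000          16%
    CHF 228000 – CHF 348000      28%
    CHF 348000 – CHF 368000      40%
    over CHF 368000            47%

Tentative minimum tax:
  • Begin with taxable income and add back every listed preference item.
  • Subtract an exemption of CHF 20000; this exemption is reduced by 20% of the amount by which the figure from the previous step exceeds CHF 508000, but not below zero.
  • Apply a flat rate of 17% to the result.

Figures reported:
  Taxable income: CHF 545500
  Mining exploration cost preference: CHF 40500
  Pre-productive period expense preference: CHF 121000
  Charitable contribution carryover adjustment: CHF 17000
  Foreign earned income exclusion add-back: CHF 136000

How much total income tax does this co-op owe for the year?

Tentative minimum tax:
  Adjusted income: CHF 545500 + CHF 40500 + CHF 121000 + CHF 17000 + CHF 136000 = CHF 860000
  Exemption: 20% × (CHF 860000 − CHF 508000) = CHF 70400 ≥ CHF 20000, so the exemption is fully phased out
  Base: CHF 860000 − CHF 0 = CHF 860000
  CHF 860000 × 17% = CHF 146200

Regular income tax:
  CHF 228000 × 16% = CHF 36480
  CHF 120000 × 28% = CHF 33600
  CHF 20000 × 40% = CHF 8000
  CHF 177500 × 47% = CHF 83425
  → CHF 161505

CHF 161505 > CHF 146200, so the regular income tax governs.

CHF 161505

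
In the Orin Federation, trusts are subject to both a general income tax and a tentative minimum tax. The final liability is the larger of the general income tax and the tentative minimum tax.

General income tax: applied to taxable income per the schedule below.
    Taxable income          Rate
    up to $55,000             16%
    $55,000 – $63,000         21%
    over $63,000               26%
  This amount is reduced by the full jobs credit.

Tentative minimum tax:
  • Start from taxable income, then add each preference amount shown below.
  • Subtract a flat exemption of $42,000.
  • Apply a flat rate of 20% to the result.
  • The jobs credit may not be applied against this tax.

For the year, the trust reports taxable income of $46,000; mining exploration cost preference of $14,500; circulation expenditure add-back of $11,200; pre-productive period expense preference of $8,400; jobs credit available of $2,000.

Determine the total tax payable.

$7,620

General income tax:
  $46,000 × 16% = $7,360
  Less jobs credit $2,000 → $5,360

Tentative minimum tax:
  Adjusted income: $46,000 + $14,500 + $11,200 + $8,400 = $80,100
  Less exemption $42,000 → base $38,100
  $38,100 × 20% = $7,620

$7,620 > $5,360, so the tentative minimum tax is the binding amount.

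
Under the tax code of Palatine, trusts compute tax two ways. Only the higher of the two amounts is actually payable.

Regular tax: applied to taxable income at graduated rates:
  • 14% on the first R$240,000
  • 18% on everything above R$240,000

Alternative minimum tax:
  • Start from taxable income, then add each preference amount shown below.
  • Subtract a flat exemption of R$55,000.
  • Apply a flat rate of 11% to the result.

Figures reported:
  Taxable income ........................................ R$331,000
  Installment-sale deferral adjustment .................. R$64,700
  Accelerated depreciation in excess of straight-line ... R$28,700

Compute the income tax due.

R$49,980

Alternative minimum tax:
  Adjusted income: R$331,000 + R$64,700 + R$28,700 = R$424,400
  Less exemption R$55,000 → base R$369,400
  R$369,400 × 11% = R$40,634

Regular tax:
  R$240,000 × 14% = R$33,600
  R$91,000 × 18% = R$16,380
  → R$49,980

R$49,980 > R$40,634, so the regular tax governs.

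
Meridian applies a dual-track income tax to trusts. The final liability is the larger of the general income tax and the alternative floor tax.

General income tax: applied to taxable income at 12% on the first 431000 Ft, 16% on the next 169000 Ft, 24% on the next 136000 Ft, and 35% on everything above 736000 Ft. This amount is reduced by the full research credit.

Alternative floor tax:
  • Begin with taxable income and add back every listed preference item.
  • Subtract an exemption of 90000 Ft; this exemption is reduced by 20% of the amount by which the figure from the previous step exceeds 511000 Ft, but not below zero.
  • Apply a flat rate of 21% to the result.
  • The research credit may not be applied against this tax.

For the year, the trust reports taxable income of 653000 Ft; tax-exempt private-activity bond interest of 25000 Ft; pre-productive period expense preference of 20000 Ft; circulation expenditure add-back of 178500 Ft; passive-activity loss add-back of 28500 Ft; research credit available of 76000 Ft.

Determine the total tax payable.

Alternative floor tax:
  Adjusted income: 653000 Ft + 25000 Ft + 20000 Ft + 178500 Ft + 28500 Ft = 905000 Ft
  Exemption: 90000 Ft − 20% × (905000 Ft − 511000 Ft) = 90000 Ft − 78800 Ft = 11200 Ft
  Base: 905000 Ft − 11200 Ft = 893800 Ft
  893800 Ft × 21% = 187698 Ft

General income tax:
  431000 Ft × 12% = 51720 Ft
  169000 Ft × 16% = 27040 Ft
  53000 Ft × 24% = 12720 Ft
  → 91480 Ft
  Less research credit 76000 Ft → 15480 Ft

187698 Ft > 15480 Ft, so the alternative floor tax is the binding amount.

187698 Ft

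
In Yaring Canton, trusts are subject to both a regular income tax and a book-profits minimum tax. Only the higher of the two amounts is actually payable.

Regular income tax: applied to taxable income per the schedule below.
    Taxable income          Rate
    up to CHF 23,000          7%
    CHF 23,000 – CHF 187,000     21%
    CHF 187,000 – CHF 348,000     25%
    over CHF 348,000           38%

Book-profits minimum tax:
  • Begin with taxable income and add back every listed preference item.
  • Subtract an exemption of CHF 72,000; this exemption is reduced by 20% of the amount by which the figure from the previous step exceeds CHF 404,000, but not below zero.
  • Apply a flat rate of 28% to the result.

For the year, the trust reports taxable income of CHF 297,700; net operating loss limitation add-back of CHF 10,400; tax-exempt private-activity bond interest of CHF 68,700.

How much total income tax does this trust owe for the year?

Regular income tax:
  CHF 23,000 × 7% = CHF 1,610
  CHF 164,000 × 21% = CHF 34,440
  CHF 110,700 × 25% = CHF 27,675
  → CHF 63,725

Book-profits minimum tax:
  Adjusted income: CHF 297,700 + CHF 10,400 + CHF 68,700 = CHF 376,800
  Exemption: CHF 376,800 ≤ CHF 404,000, so full CHF 72,000 applies
  Base: CHF 376,800 − CHF 72,000 = CHF 304,800
  CHF 304,800 × 28% = CHF 85,344

CHF 85,344 > CHF 63,725, so the book-profits minimum tax is the binding amount.

CHF 85,344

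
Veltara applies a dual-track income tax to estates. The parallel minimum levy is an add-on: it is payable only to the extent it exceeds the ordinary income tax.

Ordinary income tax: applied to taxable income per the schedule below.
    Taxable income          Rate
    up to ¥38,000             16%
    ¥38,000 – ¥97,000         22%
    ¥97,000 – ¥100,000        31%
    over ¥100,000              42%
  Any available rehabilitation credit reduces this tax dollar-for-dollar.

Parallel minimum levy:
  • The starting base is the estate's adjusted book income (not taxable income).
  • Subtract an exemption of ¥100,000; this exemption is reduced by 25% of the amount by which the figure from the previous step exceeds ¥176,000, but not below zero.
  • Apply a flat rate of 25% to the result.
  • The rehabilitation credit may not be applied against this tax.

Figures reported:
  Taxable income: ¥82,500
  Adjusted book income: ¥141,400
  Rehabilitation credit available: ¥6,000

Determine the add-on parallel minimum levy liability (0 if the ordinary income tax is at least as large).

¥480

Ordinary income tax:
  ¥38,000 × 16% = ¥6,080
  ¥44,500 × 22% = ¥9,790
  → ¥15,870
  Less rehabilitation credit ¥6,000 → ¥9,870

Parallel minimum levy:
  Base (adjusted book income): ¥141,400
  Exemption: ¥141,400 ≤ ¥176,000, so full ¥100,000 applies
  Base: ¥141,400 − ¥100,000 = ¥41,400
  ¥41,400 × 25% = ¥10,350

Excess of parallel minimum levy over ordinary income tax: ¥10,350 − ¥9,870 = ¥480.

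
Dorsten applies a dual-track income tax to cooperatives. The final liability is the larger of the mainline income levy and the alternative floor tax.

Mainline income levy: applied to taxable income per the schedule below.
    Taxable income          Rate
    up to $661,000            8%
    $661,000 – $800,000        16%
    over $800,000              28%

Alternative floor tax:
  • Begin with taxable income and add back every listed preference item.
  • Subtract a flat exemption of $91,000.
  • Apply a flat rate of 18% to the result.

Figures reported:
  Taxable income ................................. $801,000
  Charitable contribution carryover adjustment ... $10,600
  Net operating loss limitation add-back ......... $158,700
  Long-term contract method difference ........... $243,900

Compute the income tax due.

Alternative floor tax:
  Adjusted income: $801,000 + $10,600 + $158,700 + $243,900 = $1,214,200
  Less exemption $91,000 → base $1,123,200
  $1,123,200 × 18% = $202,176

Mainline income levy:
  $661,000 × 8% = $52,880
  $139,000 × 16% = $22,240
  $1,000 × 28% = $280
  → $75,400

$202,176 > $75,400, so the alternative floor tax is the binding amount.

$202,176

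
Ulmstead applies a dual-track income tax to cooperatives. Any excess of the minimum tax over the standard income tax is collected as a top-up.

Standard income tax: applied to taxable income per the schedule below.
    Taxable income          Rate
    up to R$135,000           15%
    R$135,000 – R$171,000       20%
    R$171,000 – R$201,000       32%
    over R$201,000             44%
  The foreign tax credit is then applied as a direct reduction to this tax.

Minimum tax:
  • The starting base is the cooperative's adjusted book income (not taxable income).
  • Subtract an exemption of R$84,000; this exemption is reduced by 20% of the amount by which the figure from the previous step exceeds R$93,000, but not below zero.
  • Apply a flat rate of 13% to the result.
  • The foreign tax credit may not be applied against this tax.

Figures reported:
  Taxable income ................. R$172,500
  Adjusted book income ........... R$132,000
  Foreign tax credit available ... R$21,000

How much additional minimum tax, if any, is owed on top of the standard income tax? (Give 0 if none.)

R$324

Standard income tax:
  R$135,000 × 15% = R$20,250
  R$36,000 × 20% = R$7,200
  R$1,500 × 32% = R$480
  → R$27,930
  Less foreign tax credit R$21,000 → R$6,930

Minimum tax:
  Base (adjusted book income): R$132,000
  Exemption: R$84,000 − 20% × (R$132,000 − R$93,000) = R$84,000 − R$7,800 = R$76,200
  Base: R$132,000 − R$76,200 = R$55,800
  R$55,800 × 13% = R$7,254

Excess of minimum tax over standard income tax: R$7,254 − R$6,930 = R$324.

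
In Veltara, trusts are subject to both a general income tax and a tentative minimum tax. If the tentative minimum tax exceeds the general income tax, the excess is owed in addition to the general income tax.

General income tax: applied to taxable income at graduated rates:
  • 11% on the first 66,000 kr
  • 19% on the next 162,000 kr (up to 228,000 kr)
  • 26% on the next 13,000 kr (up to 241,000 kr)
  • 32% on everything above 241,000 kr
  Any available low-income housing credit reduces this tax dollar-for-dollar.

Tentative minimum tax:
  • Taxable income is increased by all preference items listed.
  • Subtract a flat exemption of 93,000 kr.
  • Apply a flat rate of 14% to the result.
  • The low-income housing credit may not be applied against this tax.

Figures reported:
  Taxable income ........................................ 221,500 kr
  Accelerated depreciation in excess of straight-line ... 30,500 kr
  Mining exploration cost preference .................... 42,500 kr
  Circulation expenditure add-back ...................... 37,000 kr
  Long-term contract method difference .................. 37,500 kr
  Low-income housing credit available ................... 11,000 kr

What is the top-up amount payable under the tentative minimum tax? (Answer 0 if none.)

Tentative minimum tax:
  Adjusted income: 221,500 kr + 30,500 kr + 42,500 kr + 37,000 kr + 37,500 kr = 369,000 kr
  Less exemption 93,000 kr → base 276,000 kr
  276,000 kr × 14% = 38,640 kr

General income tax:
  66,000 kr × 11% = 7,260 kr
  155,500 kr × 19% = 29,545 kr
  → 36,805 kr
  Less low-income housing credit 11,000 kr → 25,805 kr

Excess of tentative minimum tax over general income tax: 38,640 kr − 25,805 kr = 12,835 kr.

12,835 kr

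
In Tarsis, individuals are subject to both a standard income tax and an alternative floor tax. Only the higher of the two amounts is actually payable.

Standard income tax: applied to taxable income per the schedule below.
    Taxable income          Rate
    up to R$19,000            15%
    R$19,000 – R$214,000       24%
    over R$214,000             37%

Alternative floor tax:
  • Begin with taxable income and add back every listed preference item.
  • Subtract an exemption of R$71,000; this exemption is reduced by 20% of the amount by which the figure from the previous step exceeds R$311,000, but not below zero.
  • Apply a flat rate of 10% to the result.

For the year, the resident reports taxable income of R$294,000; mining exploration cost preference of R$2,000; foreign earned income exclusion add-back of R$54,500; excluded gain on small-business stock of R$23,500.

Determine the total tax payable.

R$79,250

Alternative floor tax:
  Adjusted income: R$294,000 + R$2,000 + R$54,500 + R$23,500 = R$374,000
  Exemption: R$71,000 − 20% × (R$374,000 − R$311,000) = R$71,000 − R$12,600 = R$58,400
  Base: R$374,000 − R$58,400 = R$315,600
  R$315,600 × 10% = R$31,560

Standard income tax:
  R$19,000 × 15% = R$2,850
  R$195,000 × 24% = R$46,800
  R$80,000 × 37% = R$29,600
  → R$79,250

R$79,250 > R$31,560, so the standard income tax governs.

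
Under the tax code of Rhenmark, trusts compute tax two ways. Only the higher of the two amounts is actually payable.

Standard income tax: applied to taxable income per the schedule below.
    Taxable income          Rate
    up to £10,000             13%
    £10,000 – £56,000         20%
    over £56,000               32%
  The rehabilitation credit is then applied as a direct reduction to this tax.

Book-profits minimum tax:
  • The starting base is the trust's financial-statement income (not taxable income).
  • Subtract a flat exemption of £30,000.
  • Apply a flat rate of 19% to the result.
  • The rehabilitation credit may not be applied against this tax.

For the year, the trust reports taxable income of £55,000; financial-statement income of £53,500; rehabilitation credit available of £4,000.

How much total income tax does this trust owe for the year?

Standard income tax:
  £10,000 × 13% = £1,300
  £45,000 × 20% = £9,000
  → £10,300
  Less rehabilitation credit £4,000 → £6,300

Book-profits minimum tax:
  Base (financial-statement income): £53,500
  Less exemption £30,000 → base £23,500
  £23,500 × 19% = £4,465

£6,300 > £4,465, so the standard income tax governs.

£6,300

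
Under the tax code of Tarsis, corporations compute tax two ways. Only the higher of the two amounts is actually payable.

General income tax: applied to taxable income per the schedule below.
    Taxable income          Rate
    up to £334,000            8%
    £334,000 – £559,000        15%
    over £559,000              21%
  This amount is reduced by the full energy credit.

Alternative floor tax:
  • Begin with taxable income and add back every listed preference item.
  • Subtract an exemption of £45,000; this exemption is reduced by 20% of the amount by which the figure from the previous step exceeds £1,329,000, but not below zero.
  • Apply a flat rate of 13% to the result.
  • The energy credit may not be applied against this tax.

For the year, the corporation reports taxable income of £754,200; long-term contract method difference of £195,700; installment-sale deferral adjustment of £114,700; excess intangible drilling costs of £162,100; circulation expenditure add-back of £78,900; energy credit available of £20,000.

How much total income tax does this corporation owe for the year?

General income tax:
  £334,000 × 8% = £26,720
  £225,000 × 15% = £33,750
  £195,200 × 21% = £40,992
  → £101,462
  Less energy credit £20,000 → £81,462

Alternative floor tax:
  Adjusted income: £754,200 + £195,700 + £114,700 + £162,100 + £78,900 = £1,305,600
  Exemption: £1,305,600 ≤ £1,329,000, so full £45,000 applies
  Base: £1,305,600 − £45,000 = £1,260,600
  £1,260,600 × 13% = £163,878

£163,878 > £81,462, so the alternative floor tax is the binding amount.

£163,878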